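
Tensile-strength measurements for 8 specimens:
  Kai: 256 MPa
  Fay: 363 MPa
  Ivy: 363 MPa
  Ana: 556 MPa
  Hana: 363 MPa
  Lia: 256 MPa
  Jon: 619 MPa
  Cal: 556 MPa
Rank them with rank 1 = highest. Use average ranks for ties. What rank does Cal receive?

2.5

Sorted (descending): 619, 556, 556, 363, 363, 363, 256, 256
The 2 values of 556 occupy positions 2–3 → average rank (2+3)/2 = 2.5.
The 3 values of 363 occupy positions 4–6 → average rank 5.
The 2 values of 256 occupy positions 7–8 → average rank (7+8)/2 = 7.5.
Cal has value 556 MPa → rank 2.5.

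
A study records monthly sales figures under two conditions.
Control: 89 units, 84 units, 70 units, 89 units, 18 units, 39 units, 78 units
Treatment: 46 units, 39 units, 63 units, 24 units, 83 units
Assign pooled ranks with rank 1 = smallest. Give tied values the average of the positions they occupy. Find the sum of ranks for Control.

52.5

Sorted (ascending): 18, 24, 39, 39, 46, 63, 70, 78, 83, 84, 89, 89
The 2 values of 39 occupy positions 3–4 → average rank (3+4)/2 = 3.5.
The 2 values of 89 occupy positions 11–12 → average rank (11+12)/2 = 11.5.
Control values → pooled ranks: 89→11.5, 84→10, 70→7, 89→11.5, 18→1, 39→3.5, 78→8
Rank sum = 11.5 + 10 + 7 + 11.5 + 1 + 3.5 + 8 = 52.5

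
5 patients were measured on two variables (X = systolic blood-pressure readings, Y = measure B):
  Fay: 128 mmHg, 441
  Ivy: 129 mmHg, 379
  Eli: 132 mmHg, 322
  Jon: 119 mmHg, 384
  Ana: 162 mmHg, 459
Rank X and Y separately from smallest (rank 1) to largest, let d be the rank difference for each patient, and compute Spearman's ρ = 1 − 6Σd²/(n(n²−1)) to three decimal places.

0.100

Ranks of variable 1: 2, 3, 4, 1, 5
Ranks of variable 2: 4, 2, 1, 3, 5
d = r₁ − r₂: -2, 1, 3, -2, 0
d²: 4, 1, 9, 4, 0; Σd² = 18
ρ = 1 − 6·18/(5·24) = 1 − 108/120 = 0.100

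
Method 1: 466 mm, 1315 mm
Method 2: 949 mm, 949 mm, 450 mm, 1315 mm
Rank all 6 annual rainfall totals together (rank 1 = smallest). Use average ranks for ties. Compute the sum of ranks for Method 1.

Sorted (ascending): 450, 466, 949, 949, 1315, 1315
The 2 values of 949 occupy positions 3–4 → average rank (3+4)/2 = 3.5.
The 2 values of 1315 occupy positions 5–6 → average rank (5+6)/2 = 5.5.
Method 1 values → pooled ranks: 466→2, 1315→5.5
Rank sum = 2 + 5.5 = 7.5

7.5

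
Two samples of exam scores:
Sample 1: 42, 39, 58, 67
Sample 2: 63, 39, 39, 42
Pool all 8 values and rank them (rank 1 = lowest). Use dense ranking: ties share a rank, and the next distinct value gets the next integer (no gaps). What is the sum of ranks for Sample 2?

8

Sorted (ascending): 39, 39, 39, 42, 42, 58, 63, 67
The 3 values of 39 share dense rank 1.
The 2 values of 42 share dense rank 2.
Remaining distinct values take the next consecutive integers.
Sample 2 values → pooled ranks: 63→4, 39→1, 39→1, 42→2
Rank sum = 4 + 1 + 1 + 2 = 8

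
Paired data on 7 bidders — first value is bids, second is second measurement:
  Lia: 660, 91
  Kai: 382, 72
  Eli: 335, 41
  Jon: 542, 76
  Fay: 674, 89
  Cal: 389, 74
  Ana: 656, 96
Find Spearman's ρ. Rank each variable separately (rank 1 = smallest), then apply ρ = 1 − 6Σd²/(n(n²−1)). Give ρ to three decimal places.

Ranks of variable 1: 6, 2, 1, 4, 7, 3, 5
Ranks of variable 2: 6, 2, 1, 4, 5, 3, 7
d = r₁ − r₂: 0, 0, 0, 0, 2, 0, -2
d²: 0, 0, 0, 0, 4, 0, 4; Σd² = 8
ρ = 1 − 6·8/(7·48) = 1 − 48/336 = 0.857

0.857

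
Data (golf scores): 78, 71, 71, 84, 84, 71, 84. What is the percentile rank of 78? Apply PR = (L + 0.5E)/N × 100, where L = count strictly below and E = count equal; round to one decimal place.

50.0

N = 7.
Strictly below 78: 3. Equal to 78: 1.
PR = (3 + 0.5·1)/7 × 100 = 50.0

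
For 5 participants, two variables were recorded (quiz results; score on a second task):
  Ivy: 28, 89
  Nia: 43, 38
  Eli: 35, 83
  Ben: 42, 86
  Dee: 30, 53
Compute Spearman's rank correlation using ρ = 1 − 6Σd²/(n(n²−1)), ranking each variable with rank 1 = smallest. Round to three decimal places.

-0.600

Ranks of variable 1: 1, 5, 3, 4, 2
Ranks of variable 2: 5, 1, 3, 4, 2
d = r₁ − r₂: -4, 4, 0, 0, 0
d²: 16, 16, 0, 0, 0; Σd² = 32
ρ = 1 − 6·32/(5·24) = 1 − 192/120 = -0.600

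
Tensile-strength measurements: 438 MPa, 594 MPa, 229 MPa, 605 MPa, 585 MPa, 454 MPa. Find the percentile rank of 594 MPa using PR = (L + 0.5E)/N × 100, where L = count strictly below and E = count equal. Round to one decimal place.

N = 6.
Strictly below 594: 4. Equal to 594: 1.
PR = (4 + 0.5·1)/6 × 100 = 75.0

75.0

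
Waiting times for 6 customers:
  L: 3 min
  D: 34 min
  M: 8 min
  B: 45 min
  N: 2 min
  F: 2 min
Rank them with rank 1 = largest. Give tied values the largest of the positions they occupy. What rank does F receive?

Sorted (descending): 45, 34, 8, 3, 2, 2
The 2 values of 2 occupy positions 5–6 → each gets rank 6.
F has value 2 min → rank 6.

6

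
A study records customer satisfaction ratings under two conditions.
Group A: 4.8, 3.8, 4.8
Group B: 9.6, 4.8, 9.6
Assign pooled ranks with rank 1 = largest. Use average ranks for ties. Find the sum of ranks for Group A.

14

Sorted (descending): 9.6, 9.6, 4.8, 4.8, 4.8, 3.8
The 2 values of 9.6 occupy positions 1–2 → average rank (1+2)/2 = 1.5.
The 3 values of 4.8 occupy positions 3–5 → average rank 4.
Group A values → pooled ranks: 4.8→4, 3.8→6, 4.8→4
Rank sum = 4 + 6 + 4 = 14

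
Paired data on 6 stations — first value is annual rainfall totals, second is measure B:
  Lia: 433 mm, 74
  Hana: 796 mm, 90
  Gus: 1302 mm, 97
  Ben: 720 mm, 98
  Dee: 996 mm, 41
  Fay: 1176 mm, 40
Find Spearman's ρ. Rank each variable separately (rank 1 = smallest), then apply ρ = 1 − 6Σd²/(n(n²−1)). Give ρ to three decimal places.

Ranks of variable 1: 1, 3, 6, 2, 4, 5
Ranks of variable 2: 3, 4, 5, 6, 2, 1
d = r₁ − r₂: -2, -1, 1, -4, 2, 4
d²: 4, 1, 1, 16, 4, 16; Σd² = 42
ρ = 1 − 6·42/(6·35) = 1 − 252/210 = -0.200

-0.200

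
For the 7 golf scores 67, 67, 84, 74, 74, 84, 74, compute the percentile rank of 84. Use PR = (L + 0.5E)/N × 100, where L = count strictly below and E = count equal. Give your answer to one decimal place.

N = 7.
Strictly below 84: 5. Equal to 84: 2.
PR = (5 + 0.5·2)/7 × 100 = 85.7

85.7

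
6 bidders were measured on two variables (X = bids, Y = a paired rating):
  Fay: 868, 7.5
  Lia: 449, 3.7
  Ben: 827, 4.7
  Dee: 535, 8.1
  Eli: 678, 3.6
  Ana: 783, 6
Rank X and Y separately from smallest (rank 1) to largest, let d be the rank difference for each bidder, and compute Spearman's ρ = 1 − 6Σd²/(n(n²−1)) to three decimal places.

0.257

Ranks of variable 1: 6, 1, 5, 2, 3, 4
Ranks of variable 2: 5, 2, 3, 6, 1, 4
d = r₁ − r₂: 1, -1, 2, -4, 2, 0
d²: 1, 1, 4, 16, 4, 0; Σd² = 26
ρ = 1 − 6·26/(6·35) = 1 − 156/210 = 0.257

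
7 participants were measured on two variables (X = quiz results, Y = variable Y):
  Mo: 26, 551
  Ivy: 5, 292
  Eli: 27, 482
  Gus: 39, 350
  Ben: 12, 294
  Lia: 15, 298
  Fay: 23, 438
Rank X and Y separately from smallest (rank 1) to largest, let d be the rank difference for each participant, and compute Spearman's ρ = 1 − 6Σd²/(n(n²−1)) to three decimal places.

Ranks of variable 1: 5, 1, 6, 7, 2, 3, 4
Ranks of variable 2: 7, 1, 6, 4, 2, 3, 5
d = r₁ − r₂: -2, 0, 0, 3, 0, 0, -1
d²: 4, 0, 0, 9, 0, 0, 1; Σd² = 14
ρ = 1 − 6·14/(7·48) = 1 − 84/336 = 0.750

0.750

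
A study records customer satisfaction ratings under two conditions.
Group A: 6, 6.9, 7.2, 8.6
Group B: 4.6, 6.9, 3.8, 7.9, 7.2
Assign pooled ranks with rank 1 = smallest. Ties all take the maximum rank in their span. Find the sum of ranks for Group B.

Sorted (ascending): 3.8, 4.6, 6, 6.9, 6.9, 7.2, 7.2, 7.9, 8.6
The 2 values of 6.9 occupy positions 4–5 → each gets rank 5.
The 2 values of 7.2 occupy positions 6–7 → each gets rank 7.
Group B values → pooled ranks: 4.6→2, 6.9→5, 3.8→1, 7.9→8, 7.2→7
Rank sum = 2 + 5 + 1 + 8 + 7 = 23

23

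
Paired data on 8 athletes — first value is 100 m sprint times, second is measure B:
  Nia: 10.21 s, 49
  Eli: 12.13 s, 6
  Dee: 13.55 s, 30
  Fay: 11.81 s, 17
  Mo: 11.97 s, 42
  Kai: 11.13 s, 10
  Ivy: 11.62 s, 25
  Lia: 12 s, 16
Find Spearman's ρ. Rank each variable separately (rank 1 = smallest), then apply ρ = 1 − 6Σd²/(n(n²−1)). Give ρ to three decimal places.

-0.262

Ranks of variable 1: 1, 7, 8, 4, 5, 2, 3, 6
Ranks of variable 2: 8, 1, 6, 4, 7, 2, 5, 3
d = r₁ − r₂: -7, 6, 2, 0, -2, 0, -2, 3
d²: 49, 36, 4, 0, 4, 0, 4, 9; Σd² = 106
ρ = 1 − 6·106/(8·63) = 1 − 636/504 = -0.262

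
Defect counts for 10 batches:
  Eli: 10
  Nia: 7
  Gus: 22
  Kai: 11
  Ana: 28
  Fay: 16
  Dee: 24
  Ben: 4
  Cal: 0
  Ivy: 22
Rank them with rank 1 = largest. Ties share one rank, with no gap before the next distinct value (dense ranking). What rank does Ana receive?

Sorted (descending): 28, 24, 22, 22, 16, 11, 10, 7, 4, 0
The 2 values of 22 share dense rank 3.
Remaining distinct values take the next consecutive integers.
Ana has value 28 → rank 1.

1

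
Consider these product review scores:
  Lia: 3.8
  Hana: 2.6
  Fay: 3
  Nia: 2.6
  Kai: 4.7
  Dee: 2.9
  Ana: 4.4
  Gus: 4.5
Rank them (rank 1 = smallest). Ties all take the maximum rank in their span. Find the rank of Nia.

Sorted (ascending): 2.6, 2.6, 2.9, 3, 3.8, 4.4, 4.5, 4.7
The 2 values of 2.6 occupy positions 1–2 → each gets rank 2.
Nia has value 2.6 → rank 2.

2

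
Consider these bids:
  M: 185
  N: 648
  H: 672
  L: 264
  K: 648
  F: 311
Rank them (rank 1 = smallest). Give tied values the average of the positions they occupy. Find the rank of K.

4.5

Sorted (ascending): 185, 264, 311, 648, 648, 672
The 2 values of 648 occupy positions 4–5 → average rank (4+5)/2 = 4.5.
K has value 648 → rank 4.5.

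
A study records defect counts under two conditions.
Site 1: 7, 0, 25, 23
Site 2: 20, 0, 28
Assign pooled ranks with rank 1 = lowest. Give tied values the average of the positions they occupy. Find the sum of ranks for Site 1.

15.5

Sorted (ascending): 0, 0, 7, 20, 23, 25, 28
The 2 values of 0 occupy positions 1–2 → average rank (1+2)/2 = 1.5.
Site 1 values → pooled ranks: 7→3, 0→1.5, 25→6, 23→5
Rank sum = 3 + 1.5 + 6 + 5 = 15.5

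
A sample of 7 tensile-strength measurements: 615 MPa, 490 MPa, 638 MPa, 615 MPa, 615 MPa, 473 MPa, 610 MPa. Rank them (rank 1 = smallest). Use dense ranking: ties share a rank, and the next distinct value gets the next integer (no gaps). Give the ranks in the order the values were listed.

4, 2, 5, 4, 4, 1, 3

Sorted (ascending): 473, 490, 610, 615, 615, 615, 638
The 3 values of 615 share dense rank 4.
Remaining distinct values take the next consecutive integers.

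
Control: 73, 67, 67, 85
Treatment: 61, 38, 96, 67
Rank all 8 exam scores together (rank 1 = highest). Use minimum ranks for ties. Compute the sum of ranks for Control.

Sorted (descending): 96, 85, 73, 67, 67, 67, 61, 38
The 3 values of 67 occupy positions 4–6 → each gets rank 4.
Control values → pooled ranks: 73→3, 67→4, 67→4, 85→2
Rank sum = 3 + 4 + 4 + 2 = 13

13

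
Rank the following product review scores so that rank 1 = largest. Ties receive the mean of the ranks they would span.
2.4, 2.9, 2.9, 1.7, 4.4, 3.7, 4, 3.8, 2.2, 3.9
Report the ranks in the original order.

Sorted (descending): 4.4, 4, 3.9, 3.8, 3.7, 2.9, 2.9, 2.4, 2.2, 1.7
The 2 values of 2.9 occupy positions 6–7 → average rank (6+7)/2 = 6.5.

8, 6.5, 6.5, 10, 1, 5, 2, 4, 9, 3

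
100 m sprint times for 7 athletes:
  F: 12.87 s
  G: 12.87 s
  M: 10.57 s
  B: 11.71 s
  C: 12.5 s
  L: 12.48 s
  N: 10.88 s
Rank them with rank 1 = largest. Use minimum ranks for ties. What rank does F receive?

Sorted (descending): 12.87, 12.87, 12.5, 12.48, 11.71, 10.88, 10.57
The 2 values of 12.87 occupy positions 1–2 → each gets rank 1.
F has value 12.87 s → rank 1.

1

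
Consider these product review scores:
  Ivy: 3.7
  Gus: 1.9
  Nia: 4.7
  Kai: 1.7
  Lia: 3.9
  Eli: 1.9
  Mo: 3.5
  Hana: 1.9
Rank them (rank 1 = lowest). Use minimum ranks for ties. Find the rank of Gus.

2

Sorted (ascending): 1.7, 1.9, 1.9, 1.9, 3.5, 3.7, 3.9, 4.7
The 3 values of 1.9 occupy positions 2–4 → each gets rank 2.
Gus has value 1.9 → rank 2.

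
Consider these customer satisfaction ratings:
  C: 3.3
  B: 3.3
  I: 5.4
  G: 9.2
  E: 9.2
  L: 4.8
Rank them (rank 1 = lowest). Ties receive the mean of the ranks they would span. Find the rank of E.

5.5

Sorted (ascending): 3.3, 3.3, 4.8, 5.4, 9.2, 9.2
The 2 values of 3.3 occupy positions 1–2 → average rank (1+2)/2 = 1.5.
The 2 values of 9.2 occupy positions 5–6 → average rank (5+6)/2 = 5.5.
E has value 9.2 → rank 5.5.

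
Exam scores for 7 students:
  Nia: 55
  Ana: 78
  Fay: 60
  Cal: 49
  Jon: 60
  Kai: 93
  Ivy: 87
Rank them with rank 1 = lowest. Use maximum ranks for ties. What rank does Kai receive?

7

Sorted (ascending): 49, 55, 60, 60, 78, 87, 93
The 2 values of 60 occupy positions 3–4 → each gets rank 4.
Kai has value 93 → rank 7.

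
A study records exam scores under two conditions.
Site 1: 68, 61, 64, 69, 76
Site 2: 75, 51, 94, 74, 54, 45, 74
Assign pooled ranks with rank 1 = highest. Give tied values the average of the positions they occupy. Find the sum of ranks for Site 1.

Sorted (descending): 94, 76, 75, 74, 74, 69, 68, 64, 61, 54, 51, 45
The 2 values of 74 occupy positions 4–5 → average rank (4+5)/2 = 4.5.
Site 1 values → pooled ranks: 68→7, 61→9, 64→8, 69→6, 76→2
Rank sum = 7 + 9 + 8 + 6 + 2 = 32

32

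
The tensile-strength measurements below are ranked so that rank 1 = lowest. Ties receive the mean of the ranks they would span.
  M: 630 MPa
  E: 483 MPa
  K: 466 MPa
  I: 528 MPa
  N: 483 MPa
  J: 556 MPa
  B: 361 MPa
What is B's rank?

1

Sorted (ascending): 361, 466, 483, 483, 528, 556, 630
The 2 values of 483 occupy positions 3–4 → average rank (3+4)/2 = 3.5.
B has value 361 MPa → rank 1.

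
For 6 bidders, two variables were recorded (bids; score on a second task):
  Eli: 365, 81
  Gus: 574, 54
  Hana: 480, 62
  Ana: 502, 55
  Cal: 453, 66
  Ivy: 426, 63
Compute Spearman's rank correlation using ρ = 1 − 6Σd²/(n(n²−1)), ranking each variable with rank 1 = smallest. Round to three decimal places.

-0.943

Ranks of variable 1: 1, 6, 4, 5, 3, 2
Ranks of variable 2: 6, 1, 3, 2, 5, 4
d = r₁ − r₂: -5, 5, 1, 3, -2, -2
d²: 25, 25, 1, 9, 4, 4; Σd² = 68
ρ = 1 − 6·68/(6·35) = 1 − 408/210 = -0.943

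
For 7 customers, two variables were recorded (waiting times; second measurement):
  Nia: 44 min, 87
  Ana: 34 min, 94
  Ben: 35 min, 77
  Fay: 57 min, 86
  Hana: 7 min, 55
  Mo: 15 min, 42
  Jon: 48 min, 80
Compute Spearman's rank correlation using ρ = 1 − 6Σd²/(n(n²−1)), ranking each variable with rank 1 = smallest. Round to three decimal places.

Ranks of variable 1: 5, 3, 4, 7, 1, 2, 6
Ranks of variable 2: 6, 7, 3, 5, 2, 1, 4
d = r₁ − r₂: -1, -4, 1, 2, -1, 1, 2
d²: 1, 16, 1, 4, 1, 1, 4; Σd² = 28
ρ = 1 − 6·28/(7·48) = 1 − 168/336 = 0.500

0.500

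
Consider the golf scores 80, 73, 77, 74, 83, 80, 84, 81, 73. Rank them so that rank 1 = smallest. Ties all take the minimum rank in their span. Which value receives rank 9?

84

Sorted (ascending): 73, 73, 74, 77, 80, 80, 81, 83, 84
The 2 values of 73 occupy positions 1–2 → each gets rank 1.
The 2 values of 80 occupy positions 5–6 → each gets rank 5.
Rank 9 → value 84.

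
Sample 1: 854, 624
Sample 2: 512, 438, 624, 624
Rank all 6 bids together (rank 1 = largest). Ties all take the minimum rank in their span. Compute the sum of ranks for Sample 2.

Sorted (descending): 854, 624, 624, 624, 512, 438
The 3 values of 624 occupy positions 2–4 → each gets rank 2.
Sample 2 values → pooled ranks: 512→5, 438→6, 624→2, 624→2
Rank sum = 5 + 6 + 2 + 2 = 15

15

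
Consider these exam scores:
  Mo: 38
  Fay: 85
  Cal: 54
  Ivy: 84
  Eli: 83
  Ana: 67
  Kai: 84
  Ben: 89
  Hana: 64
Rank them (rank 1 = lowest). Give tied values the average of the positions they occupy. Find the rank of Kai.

6.5

Sorted (ascending): 38, 54, 64, 67, 83, 84, 84, 85, 89
The 2 values of 84 occupy positions 6–7 → average rank (6+7)/2 = 6.5.
Kai has value 84 → rank 6.5.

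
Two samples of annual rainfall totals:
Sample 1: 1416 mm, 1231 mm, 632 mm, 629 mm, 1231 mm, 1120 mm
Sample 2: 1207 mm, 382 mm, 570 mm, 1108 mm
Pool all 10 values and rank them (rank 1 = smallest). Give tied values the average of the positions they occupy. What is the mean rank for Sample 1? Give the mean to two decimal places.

6.67

Sorted (ascending): 382, 570, 629, 632, 1108, 1120, 1207, 1231, 1231, 1416
The 2 values of 1231 occupy positions 8–9 → average rank (8+9)/2 = 8.5.
Sample 1 values → pooled ranks: 1416→10, 1231→8.5, 632→4, 629→3, 1231→8.5, 1120→6
Mean rank = (10 + 8.5 + 4 + 3 + 8.5 + 6) / 6 = 6.67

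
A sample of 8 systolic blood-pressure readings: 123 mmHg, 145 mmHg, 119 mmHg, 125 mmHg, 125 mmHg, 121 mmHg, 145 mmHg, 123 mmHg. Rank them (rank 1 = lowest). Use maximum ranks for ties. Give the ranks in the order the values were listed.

4, 8, 1, 6, 6, 2, 8, 4

Sorted (ascending): 119, 121, 123, 123, 125, 125, 145, 145
The 2 values of 123 occupy positions 3–4 → each gets rank 4.
The 2 values of 125 occupy positions 5–6 → each gets rank 6.
The 2 values of 145 occupy positions 7–8 → each gets rank 8.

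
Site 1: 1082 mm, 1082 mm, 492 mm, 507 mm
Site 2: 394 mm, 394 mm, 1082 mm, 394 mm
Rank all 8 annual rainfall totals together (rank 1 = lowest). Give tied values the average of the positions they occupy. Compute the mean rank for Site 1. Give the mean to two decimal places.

Sorted (ascending): 394, 394, 394, 492, 507, 1082, 1082, 1082
The 3 values of 394 occupy positions 1–3 → average rank 2.
The 3 values of 1082 occupy positions 6–8 → average rank 7.
Site 1 values → pooled ranks: 1082→7, 1082→7, 492→4, 507→5
Mean rank = (7 + 7 + 4 + 5) / 4 = 5.75

5.75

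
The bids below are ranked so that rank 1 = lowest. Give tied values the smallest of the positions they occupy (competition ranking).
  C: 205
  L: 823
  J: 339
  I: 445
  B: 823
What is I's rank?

Sorted (ascending): 205, 339, 445, 823, 823
The 2 values of 823 occupy positions 4–5 → each gets rank 4.
I has value 445 → rank 3.

3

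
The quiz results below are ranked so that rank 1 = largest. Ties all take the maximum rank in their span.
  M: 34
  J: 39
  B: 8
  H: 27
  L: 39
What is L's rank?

2

Sorted (descending): 39, 39, 34, 27, 8
The 2 values of 39 occupy positions 1–2 → each gets rank 2.
L has value 39 → rank 2.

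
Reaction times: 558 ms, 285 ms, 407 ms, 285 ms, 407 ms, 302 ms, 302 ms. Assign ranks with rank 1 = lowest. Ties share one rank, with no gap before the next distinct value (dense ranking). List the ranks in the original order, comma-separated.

Sorted (ascending): 285, 285, 302, 302, 407, 407, 558
The 2 values of 285 share dense rank 1.
The 2 values of 302 share dense rank 2.
The 2 values of 407 share dense rank 3.
Remaining distinct values take the next consecutive integers.

4, 1, 3, 1, 3, 2, 2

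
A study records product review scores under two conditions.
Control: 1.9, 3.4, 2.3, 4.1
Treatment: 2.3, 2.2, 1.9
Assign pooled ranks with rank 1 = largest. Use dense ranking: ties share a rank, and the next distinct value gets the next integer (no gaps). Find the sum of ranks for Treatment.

12

Sorted (descending): 4.1, 3.4, 2.3, 2.3, 2.2, 1.9, 1.9
The 2 values of 2.3 share dense rank 3.
The 2 values of 1.9 share dense rank 5.
Remaining distinct values take the next consecutive integers.
Treatment values → pooled ranks: 2.3→3, 2.2→4, 1.9→5
Rank sum = 3 + 4 + 5 = 12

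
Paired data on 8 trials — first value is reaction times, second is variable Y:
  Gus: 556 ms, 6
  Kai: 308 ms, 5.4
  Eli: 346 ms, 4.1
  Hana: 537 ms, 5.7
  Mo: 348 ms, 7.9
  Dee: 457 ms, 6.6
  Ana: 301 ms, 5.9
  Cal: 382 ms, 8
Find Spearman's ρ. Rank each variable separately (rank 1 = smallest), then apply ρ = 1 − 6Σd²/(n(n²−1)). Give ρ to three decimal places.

0.333

Ranks of variable 1: 8, 2, 3, 7, 4, 6, 1, 5
Ranks of variable 2: 5, 2, 1, 3, 7, 6, 4, 8
d = r₁ − r₂: 3, 0, 2, 4, -3, 0, -3, -3
d²: 9, 0, 4, 16, 9, 0, 9, 9; Σd² = 56
ρ = 1 − 6·56/(8·63) = 1 − 336/504 = 0.333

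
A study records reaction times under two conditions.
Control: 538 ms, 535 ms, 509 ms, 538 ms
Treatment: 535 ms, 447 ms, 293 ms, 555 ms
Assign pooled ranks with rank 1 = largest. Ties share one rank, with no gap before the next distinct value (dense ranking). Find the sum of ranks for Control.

11

Sorted (descending): 555, 538, 538, 535, 535, 509, 447, 293
The 2 values of 538 share dense rank 2.
The 2 values of 535 share dense rank 3.
Remaining distinct values take the next consecutive integers.
Control values → pooled ranks: 538→2, 535→3, 509→4, 538→2
Rank sum = 2 + 3 + 4 + 2 = 11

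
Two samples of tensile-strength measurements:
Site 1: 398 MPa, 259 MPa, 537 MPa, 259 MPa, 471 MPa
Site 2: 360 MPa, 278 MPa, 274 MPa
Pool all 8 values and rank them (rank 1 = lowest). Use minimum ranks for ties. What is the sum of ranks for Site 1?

Sorted (ascending): 259, 259, 274, 278, 360, 398, 471, 537
The 2 values of 259 occupy positions 1–2 → each gets rank 1.
Site 1 values → pooled ranks: 398→6, 259→1, 537→8, 259→1, 471→7
Rank sum = 6 + 1 + 8 + 1 + 7 = 23

23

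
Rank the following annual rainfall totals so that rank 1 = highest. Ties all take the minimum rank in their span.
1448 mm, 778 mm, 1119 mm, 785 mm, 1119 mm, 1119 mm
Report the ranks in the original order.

1, 6, 2, 5, 2, 2

Sorted (descending): 1448, 1119, 1119, 1119, 785, 778
The 3 values of 1119 occupy positions 2–4 → each gets rank 2.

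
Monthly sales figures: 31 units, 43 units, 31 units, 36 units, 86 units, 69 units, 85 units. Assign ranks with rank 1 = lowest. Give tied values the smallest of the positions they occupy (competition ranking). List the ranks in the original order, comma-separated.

Sorted (ascending): 31, 31, 36, 43, 69, 85, 86
The 2 values of 31 occupy positions 1–2 → each gets rank 1.

1, 4, 1, 3, 7, 5, 6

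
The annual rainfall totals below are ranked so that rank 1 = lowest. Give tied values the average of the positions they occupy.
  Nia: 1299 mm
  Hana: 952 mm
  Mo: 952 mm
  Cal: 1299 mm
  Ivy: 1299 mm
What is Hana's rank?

1.5

Sorted (ascending): 952, 952, 1299, 1299, 1299
The 2 values of 952 occupy positions 1–2 → average rank (1+2)/2 = 1.5.
The 3 values of 1299 occupy positions 3–5 → average rank 4.
Hana has value 952 mm → rank 1.5.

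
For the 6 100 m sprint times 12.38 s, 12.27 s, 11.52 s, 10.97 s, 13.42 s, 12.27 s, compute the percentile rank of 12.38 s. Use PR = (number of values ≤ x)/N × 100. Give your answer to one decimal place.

83.3

N = 6.
Strictly below 12.38: 4. Equal to 12.38: 1.
PR = 5/6 × 100 = 83.3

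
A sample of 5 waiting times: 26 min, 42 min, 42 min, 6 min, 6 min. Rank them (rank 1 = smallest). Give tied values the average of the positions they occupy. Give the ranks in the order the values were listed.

3, 4.5, 4.5, 1.5, 1.5

Sorted (ascending): 6, 6, 26, 42, 42
The 2 values of 6 occupy positions 1–2 → average rank (1+2)/2 = 1.5.
The 2 values of 42 occupy positions 4–5 → average rank (4+5)/2 = 4.5.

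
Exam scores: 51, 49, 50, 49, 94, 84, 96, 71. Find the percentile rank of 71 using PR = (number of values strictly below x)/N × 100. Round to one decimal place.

N = 8.
Strictly below 71: 4. Equal to 71: 1.
PR = 4/8 × 100 = 50.0

50.0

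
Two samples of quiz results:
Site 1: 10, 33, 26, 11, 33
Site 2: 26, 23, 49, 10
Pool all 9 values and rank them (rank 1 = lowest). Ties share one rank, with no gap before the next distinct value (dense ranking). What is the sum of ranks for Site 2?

14

Sorted (ascending): 10, 10, 11, 23, 26, 26, 33, 33, 49
The 2 values of 10 share dense rank 1.
The 2 values of 26 share dense rank 4.
The 2 values of 33 share dense rank 5.
Remaining distinct values take the next consecutive integers.
Site 2 values → pooled ranks: 26→4, 23→3, 49→6, 10→1
Rank sum = 4 + 3 + 6 + 1 = 14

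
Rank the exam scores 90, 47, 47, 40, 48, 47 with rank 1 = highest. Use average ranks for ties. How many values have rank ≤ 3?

2

Sorted (descending): 90, 48, 47, 47, 47, 40
The 3 values of 47 occupy positions 3–5 → average rank 4.
Ranks ≤ 3: {1, 2} → 2 values.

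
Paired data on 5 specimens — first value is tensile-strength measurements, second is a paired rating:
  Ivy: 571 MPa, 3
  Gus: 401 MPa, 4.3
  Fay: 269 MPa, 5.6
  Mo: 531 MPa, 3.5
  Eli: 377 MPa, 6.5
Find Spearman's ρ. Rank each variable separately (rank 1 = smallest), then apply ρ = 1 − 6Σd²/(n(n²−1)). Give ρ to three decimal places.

Ranks of variable 1: 5, 3, 1, 4, 2
Ranks of variable 2: 1, 3, 4, 2, 5
d = r₁ − r₂: 4, 0, -3, 2, -3
d²: 16, 0, 9, 4, 9; Σd² = 38
ρ = 1 − 6·38/(5·24) = 1 − 228/120 = -0.900

-0.900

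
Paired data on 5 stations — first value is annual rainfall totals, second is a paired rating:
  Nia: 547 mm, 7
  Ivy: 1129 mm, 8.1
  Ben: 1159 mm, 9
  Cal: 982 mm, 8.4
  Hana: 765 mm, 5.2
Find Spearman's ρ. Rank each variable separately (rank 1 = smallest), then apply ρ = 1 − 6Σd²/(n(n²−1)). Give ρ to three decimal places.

Ranks of variable 1: 1, 4, 5, 3, 2
Ranks of variable 2: 2, 3, 5, 4, 1
d = r₁ − r₂: -1, 1, 0, -1, 1
d²: 1, 1, 0, 1, 1; Σd² = 4
ρ = 1 − 6·4/(5·24) = 1 − 24/120 = 0.800

0.800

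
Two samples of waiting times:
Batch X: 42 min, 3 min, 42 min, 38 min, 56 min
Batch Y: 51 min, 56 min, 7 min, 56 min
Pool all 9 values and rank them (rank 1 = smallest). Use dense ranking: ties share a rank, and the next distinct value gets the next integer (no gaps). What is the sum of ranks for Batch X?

Sorted (ascending): 3, 7, 38, 42, 42, 51, 56, 56, 56
The 2 values of 42 share dense rank 4.
The 3 values of 56 share dense rank 6.
Remaining distinct values take the next consecutive integers.
Batch X values → pooled ranks: 42→4, 3→1, 42→4, 38→3, 56→6
Rank sum = 4 + 1 + 4 + 3 + 6 = 18

18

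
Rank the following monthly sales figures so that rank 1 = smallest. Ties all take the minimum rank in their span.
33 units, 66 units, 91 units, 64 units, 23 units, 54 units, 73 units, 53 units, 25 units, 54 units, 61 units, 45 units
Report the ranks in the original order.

Sorted (ascending): 23, 25, 33, 45, 53, 54, 54, 61, 64, 66, 73, 91
The 2 values of 54 occupy positions 6–7 → each gets rank 6.

3, 10, 12, 9, 1, 6, 11, 5, 2, 6, 8, 4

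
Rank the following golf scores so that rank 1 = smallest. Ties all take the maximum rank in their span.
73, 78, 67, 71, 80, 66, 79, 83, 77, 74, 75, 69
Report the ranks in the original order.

5, 9, 2, 4, 11, 1, 10, 12, 8, 6, 7, 3

Sorted (ascending): 66, 67, 69, 71, 73, 74, 75, 77, 78, 79, 80, 83
No ties — each value takes its position as its rank.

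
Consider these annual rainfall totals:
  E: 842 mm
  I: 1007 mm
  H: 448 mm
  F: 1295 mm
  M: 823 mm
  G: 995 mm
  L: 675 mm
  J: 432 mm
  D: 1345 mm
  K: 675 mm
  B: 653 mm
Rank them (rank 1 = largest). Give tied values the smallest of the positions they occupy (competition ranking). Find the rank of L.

Sorted (descending): 1345, 1295, 1007, 995, 842, 823, 675, 675, 653, 448, 432
The 2 values of 675 occupy positions 7–8 → each gets rank 7.
L has value 675 mm → rank 7.

7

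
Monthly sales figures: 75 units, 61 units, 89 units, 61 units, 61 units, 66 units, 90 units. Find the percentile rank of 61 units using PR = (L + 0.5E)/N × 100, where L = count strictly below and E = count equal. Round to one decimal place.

N = 7.
Strictly below 61: 0. Equal to 61: 3.
PR = (0 + 0.5·3)/7 × 100 = 21.4

21.4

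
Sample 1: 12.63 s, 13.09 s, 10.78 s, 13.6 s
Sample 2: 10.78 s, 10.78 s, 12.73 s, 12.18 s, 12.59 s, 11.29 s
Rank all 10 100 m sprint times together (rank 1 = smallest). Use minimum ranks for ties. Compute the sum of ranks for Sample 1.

27

Sorted (ascending): 10.78, 10.78, 10.78, 11.29, 12.18, 12.59, 12.63, 12.73, 13.09, 13.6
The 3 values of 10.78 occupy positions 1–3 → each gets rank 1.
Sample 1 values → pooled ranks: 12.63→7, 13.09→9, 10.78→1, 13.6→10
Rank sum = 7 + 9 + 1 + 10 = 27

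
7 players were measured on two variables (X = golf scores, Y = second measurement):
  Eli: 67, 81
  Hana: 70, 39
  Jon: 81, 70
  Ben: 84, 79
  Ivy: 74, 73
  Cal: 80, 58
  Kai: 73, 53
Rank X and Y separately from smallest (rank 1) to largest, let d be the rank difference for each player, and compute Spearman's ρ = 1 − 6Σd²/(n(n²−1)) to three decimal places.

0.143

Ranks of variable 1: 1, 2, 6, 7, 4, 5, 3
Ranks of variable 2: 7, 1, 4, 6, 5, 3, 2
d = r₁ − r₂: -6, 1, 2, 1, -1, 2, 1
d²: 36, 1, 4, 1, 1, 4, 1; Σd² = 48
ρ = 1 − 6·48/(7·48) = 1 − 288/336 = 0.143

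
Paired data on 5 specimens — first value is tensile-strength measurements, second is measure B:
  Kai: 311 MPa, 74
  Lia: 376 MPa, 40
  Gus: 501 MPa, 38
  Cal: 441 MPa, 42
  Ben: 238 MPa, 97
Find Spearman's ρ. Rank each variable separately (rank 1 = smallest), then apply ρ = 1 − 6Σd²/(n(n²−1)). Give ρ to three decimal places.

Ranks of variable 1: 2, 3, 5, 4, 1
Ranks of variable 2: 4, 2, 1, 3, 5
d = r₁ − r₂: -2, 1, 4, 1, -4
d²: 4, 1, 16, 1, 16; Σd² = 38
ρ = 1 − 6·38/(5·24) = 1 − 228/120 = -0.900

-0.900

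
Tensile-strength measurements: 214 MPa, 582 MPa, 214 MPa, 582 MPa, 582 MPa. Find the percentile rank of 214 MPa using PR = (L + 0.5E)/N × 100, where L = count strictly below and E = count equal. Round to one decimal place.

20.0

N = 5.
Strictly below 214: 0. Equal to 214: 2.
PR = (0 + 0.5·2)/5 × 100 = 20.0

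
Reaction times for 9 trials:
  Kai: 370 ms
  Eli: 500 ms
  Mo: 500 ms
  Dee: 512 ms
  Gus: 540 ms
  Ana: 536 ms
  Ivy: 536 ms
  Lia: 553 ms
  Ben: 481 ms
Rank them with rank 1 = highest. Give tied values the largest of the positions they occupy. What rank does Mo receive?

7

Sorted (descending): 553, 540, 536, 536, 512, 500, 500, 481, 370
The 2 values of 536 occupy positions 3–4 → each gets rank 4.
The 2 values of 500 occupy positions 6–7 → each gets rank 7.
Mo has value 500 ms → rank 7.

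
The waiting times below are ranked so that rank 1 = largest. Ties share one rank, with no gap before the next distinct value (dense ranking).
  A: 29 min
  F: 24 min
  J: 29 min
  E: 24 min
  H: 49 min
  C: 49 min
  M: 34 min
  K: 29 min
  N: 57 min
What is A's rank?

4

Sorted (descending): 57, 49, 49, 34, 29, 29, 29, 24, 24
The 2 values of 49 share dense rank 2.
The 3 values of 29 share dense rank 4.
The 2 values of 24 share dense rank 5.
Remaining distinct values take the next consecutive integers.
A has value 29 min → rank 4.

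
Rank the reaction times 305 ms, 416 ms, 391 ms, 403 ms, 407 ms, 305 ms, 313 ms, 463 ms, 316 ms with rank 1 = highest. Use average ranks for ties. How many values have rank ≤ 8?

Sorted (descending): 463, 416, 407, 403, 391, 316, 313, 305, 305
The 2 values of 305 occupy positions 8–9 → average rank (8+9)/2 = 8.5.
Ranks ≤ 8: {1, 2, 3, 4, 5, 6, 7} → 7 values.

7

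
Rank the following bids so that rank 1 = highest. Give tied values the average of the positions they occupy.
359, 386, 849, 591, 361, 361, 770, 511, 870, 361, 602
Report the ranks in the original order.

11, 7, 2, 5, 9, 9, 3, 6, 1, 9, 4

Sorted (descending): 870, 849, 770, 602, 591, 511, 386, 361, 361, 361, 359
The 3 values of 361 occupy positions 8–10 → average rank 9.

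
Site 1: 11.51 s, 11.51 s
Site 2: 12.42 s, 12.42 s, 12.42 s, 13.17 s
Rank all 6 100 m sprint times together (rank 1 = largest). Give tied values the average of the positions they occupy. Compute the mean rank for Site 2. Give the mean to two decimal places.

2.50

Sorted (descending): 13.17, 12.42, 12.42, 12.42, 11.51, 11.51
The 3 values of 12.42 occupy positions 2–4 → average rank 3.
The 2 values of 11.51 occupy positions 5–6 → average rank (5+6)/2 = 5.5.
Site 2 values → pooled ranks: 12.42→3, 12.42→3, 12.42→3, 13.17→1
Mean rank = (3 + 3 + 3 + 1) / 4 = 2.50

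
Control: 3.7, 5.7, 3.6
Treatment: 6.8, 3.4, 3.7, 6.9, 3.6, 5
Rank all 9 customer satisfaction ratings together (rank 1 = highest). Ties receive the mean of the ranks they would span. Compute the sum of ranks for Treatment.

29

Sorted (descending): 6.9, 6.8, 5.7, 5, 3.7, 3.7, 3.6, 3.6, 3.4
The 2 values of 3.7 occupy positions 5–6 → average rank (5+6)/2 = 5.5.
The 2 values of 3.6 occupy positions 7–8 → average rank (7+8)/2 = 7.5.
Treatment values → pooled ranks: 6.8→2, 3.4→9, 3.7→5.5, 6.9→1, 3.6→7.5, 5→4
Rank sum = 2 + 9 + 5.5 + 1 + 7.5 + 4 = 29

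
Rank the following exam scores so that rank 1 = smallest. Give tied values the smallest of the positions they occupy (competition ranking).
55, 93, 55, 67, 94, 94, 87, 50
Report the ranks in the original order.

2, 6, 2, 4, 7, 7, 5, 1

Sorted (ascending): 50, 55, 55, 67, 87, 93, 94, 94
The 2 values of 55 occupy positions 2–3 → each gets rank 2.
The 2 values of 94 occupy positions 7–8 → each gets rank 7.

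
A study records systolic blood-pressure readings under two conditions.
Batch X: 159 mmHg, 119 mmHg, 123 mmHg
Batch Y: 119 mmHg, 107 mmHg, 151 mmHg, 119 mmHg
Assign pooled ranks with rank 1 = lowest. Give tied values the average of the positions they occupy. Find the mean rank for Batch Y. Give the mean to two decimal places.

Sorted (ascending): 107, 119, 119, 119, 123, 151, 159
The 3 values of 119 occupy positions 2–4 → average rank 3.
Batch Y values → pooled ranks: 119→3, 107→1, 151→6, 119→3
Mean rank = (3 + 1 + 6 + 3) / 4 = 3.25

3.25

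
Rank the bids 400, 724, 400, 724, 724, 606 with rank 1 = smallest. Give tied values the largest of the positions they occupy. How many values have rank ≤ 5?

Sorted (ascending): 400, 400, 606, 724, 724, 724
The 2 values of 400 occupy positions 1–2 → each gets rank 2.
The 3 values of 724 occupy positions 4–6 → each gets rank 6.
Ranks ≤ 5: {2, 2, 3} → 3 values.

3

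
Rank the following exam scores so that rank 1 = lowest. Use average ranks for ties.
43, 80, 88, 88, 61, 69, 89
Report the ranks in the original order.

Sorted (ascending): 43, 61, 69, 80, 88, 88, 89
The 2 values of 88 occupy positions 5–6 → average rank (5+6)/2 = 5.5.

1, 4, 5.5, 5.5, 2, 3, 7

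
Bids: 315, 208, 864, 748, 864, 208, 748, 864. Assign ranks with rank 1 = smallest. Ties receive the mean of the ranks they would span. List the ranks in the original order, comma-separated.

Sorted (ascending): 208, 208, 315, 748, 748, 864, 864, 864
The 2 values of 208 occupy positions 1–2 → average rank (1+2)/2 = 1.5.
The 2 values of 748 occupy positions 4–5 → average rank (4+5)/2 = 4.5.
The 3 values of 864 occupy positions 6–8 → average rank 7.

3, 1.5, 7, 4.5, 7, 1.5, 4.5, 7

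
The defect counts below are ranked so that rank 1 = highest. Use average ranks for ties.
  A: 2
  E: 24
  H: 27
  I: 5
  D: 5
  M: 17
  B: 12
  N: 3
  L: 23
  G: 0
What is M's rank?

4

Sorted (descending): 27, 24, 23, 17, 12, 5, 5, 3, 2, 0
The 2 values of 5 occupy positions 6–7 → average rank (6+7)/2 = 6.5.
M has value 17 → rank 4.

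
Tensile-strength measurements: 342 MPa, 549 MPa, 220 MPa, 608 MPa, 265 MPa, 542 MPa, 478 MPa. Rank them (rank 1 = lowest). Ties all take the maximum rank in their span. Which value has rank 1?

Sorted (ascending): 220, 265, 342, 478, 542, 549, 608
No ties — each value takes its position as its rank.
Rank 1 → value 220.

220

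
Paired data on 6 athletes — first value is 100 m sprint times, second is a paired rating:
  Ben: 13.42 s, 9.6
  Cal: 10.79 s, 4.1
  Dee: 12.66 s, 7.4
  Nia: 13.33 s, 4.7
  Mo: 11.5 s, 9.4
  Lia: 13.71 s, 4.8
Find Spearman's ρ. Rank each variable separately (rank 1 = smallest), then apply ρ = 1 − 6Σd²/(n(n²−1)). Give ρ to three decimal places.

Ranks of variable 1: 5, 1, 3, 4, 2, 6
Ranks of variable 2: 6, 1, 4, 2, 5, 3
d = r₁ − r₂: -1, 0, -1, 2, -3, 3
d²: 1, 0, 1, 4, 9, 9; Σd² = 24
ρ = 1 − 6·24/(6·35) = 1 − 144/210 = 0.314

0.314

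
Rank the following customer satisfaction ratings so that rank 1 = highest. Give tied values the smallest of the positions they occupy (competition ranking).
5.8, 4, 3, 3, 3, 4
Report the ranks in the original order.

1, 2, 4, 4, 4, 2

Sorted (descending): 5.8, 4, 4, 3, 3, 3
The 2 values of 4 occupy positions 2–3 → each gets rank 2.
The 3 values of 3 occupy positions 4–6 → each gets rank 4.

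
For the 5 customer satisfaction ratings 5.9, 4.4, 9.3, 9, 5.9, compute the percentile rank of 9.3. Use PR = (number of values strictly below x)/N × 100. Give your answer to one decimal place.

N = 5.
Strictly below 9.3: 4. Equal to 9.3: 1.
PR = 4/5 × 100 = 80.0

80.0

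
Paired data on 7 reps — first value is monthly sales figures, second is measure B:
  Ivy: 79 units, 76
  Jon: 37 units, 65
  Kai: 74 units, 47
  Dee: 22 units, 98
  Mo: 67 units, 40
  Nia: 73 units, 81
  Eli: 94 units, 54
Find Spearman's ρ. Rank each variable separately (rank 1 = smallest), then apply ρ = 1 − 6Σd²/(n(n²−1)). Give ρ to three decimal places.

-0.321

Ranks of variable 1: 6, 2, 5, 1, 3, 4, 7
Ranks of variable 2: 5, 4, 2, 7, 1, 6, 3
d = r₁ − r₂: 1, -2, 3, -6, 2, -2, 4
d²: 1, 4, 9, 36, 4, 4, 16; Σd² = 74
ρ = 1 − 6·74/(7·48) = 1 − 444/336 = -0.321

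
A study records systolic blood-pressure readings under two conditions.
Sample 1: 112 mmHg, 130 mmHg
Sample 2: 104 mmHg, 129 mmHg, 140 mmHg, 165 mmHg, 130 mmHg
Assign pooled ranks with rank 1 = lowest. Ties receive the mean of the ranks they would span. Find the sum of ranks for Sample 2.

Sorted (ascending): 104, 112, 129, 130, 130, 140, 165
The 2 values of 130 occupy positions 4–5 → average rank (4+5)/2 = 4.5.
Sample 2 values → pooled ranks: 104→1, 129→3, 140→6, 165→7, 130→4.5
Rank sum = 1 + 3 + 6 + 7 + 4.5 = 21.5

21.5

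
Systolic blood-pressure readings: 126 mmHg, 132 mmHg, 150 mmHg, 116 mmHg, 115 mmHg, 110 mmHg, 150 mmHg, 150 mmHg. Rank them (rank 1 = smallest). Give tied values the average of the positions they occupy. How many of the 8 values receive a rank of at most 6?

5

Sorted (ascending): 110, 115, 116, 126, 132, 150, 150, 150
The 3 values of 150 occupy positions 6–8 → average rank 7.
Ranks ≤ 6: {1, 2, 3, 4, 5} → 5 values.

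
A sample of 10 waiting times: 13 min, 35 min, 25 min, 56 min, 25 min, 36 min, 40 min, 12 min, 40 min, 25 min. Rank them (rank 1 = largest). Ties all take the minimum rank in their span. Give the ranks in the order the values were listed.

Sorted (descending): 56, 40, 40, 36, 35, 25, 25, 25, 13, 12
The 2 values of 40 occupy positions 2–3 → each gets rank 2.
The 3 values of 25 occupy positions 6–8 → each gets rank 6.

9, 5, 6, 1, 6, 4, 2, 10, 2, 6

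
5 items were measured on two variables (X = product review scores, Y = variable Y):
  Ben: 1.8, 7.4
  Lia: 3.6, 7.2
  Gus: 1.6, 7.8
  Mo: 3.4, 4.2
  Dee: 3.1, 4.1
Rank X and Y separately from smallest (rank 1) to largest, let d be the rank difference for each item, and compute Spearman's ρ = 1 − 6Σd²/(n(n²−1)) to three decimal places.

Ranks of variable 1: 2, 5, 1, 4, 3
Ranks of variable 2: 4, 3, 5, 2, 1
d = r₁ − r₂: -2, 2, -4, 2, 2
d²: 4, 4, 16, 4, 4; Σd² = 32
ρ = 1 − 6·32/(5·24) = 1 − 192/120 = -0.600

-0.600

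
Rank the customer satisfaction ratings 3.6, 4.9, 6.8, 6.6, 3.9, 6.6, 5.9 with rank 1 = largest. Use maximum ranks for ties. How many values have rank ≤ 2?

1

Sorted (descending): 6.8, 6.6, 6.6, 5.9, 4.9, 3.9, 3.6
The 2 values of 6.6 occupy positions 2–3 → each gets rank 3.
Ranks ≤ 2: {1} → 1 value.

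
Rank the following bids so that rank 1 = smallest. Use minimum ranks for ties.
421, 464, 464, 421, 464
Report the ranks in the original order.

1, 3, 3, 1, 3

Sorted (ascending): 421, 421, 464, 464, 464
The 2 values of 421 occupy positions 1–2 → each gets rank 1.
The 3 values of 464 occupy positions 3–5 → each gets rank 3.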